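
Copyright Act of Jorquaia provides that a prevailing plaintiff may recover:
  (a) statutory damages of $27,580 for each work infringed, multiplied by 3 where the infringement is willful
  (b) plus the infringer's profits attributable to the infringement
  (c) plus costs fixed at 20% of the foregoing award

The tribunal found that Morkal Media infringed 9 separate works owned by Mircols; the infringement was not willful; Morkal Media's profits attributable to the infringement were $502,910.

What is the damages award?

Award: $901,356

Statutory damages: 9 × $27,580 = $248,220
Infringement not willful: no ×3 enhancement.
Combined award: $248,220 + $502,910 = $751,130
Costs: 20% of $751,130 = $150,226
Award plus costs: $751,130 + $150,226 = $901,356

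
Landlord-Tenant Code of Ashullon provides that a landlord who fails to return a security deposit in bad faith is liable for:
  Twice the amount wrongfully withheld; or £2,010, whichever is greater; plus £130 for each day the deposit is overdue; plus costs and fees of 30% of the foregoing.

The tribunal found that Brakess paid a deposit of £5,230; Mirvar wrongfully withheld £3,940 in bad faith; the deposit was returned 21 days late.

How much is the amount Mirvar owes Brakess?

Doubled: 2 × £3,940 = £7,880
Minimum £2,010: £7,880 meets the minimum, no increase.
Late-return penalty: 21 × £130 = £2,730
Damages plus late penalty: £7,880 + £2,730 = £10,610
Costs and fees: 30% of £10,610 = £3,183
Total recovery: £10,610 + £3,183 = £13,793

£13,793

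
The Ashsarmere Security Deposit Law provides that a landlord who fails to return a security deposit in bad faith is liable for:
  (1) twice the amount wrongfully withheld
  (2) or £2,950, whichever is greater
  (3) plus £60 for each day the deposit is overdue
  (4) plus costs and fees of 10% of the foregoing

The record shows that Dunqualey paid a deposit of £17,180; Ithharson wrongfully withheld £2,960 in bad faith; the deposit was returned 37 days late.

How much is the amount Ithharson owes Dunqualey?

Doubled: 2 × £2,960 = £5,920
Minimum £2,950: £5,920 meets the minimum, no increase.
Late-return penalty: 37 × £60 = £2,220
Damages plus late penalty: £5,920 + £2,220 = £8,140
Costs and fees: 10% of £8,140 = £814
Total recovery: £8,140 + £814 = £8,954

£8,954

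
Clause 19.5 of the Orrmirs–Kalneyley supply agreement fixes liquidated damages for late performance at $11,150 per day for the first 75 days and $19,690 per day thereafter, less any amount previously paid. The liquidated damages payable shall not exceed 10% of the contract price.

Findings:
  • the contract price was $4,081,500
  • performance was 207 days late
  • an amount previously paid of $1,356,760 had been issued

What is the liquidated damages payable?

First 75 days: 75 × $11,150 = $836,250
Remaining days: (207 − 75) × $19,690 = $2,599,080
Accrued per-day damages: $836,250 + $2,599,080 = $3,435,330
Less amount previously paid: $3,435,330 − $1,356,760 = $2,078,570
Cap: 10% of $4,081,500 = $408,150
Cap at $408,150: $2,078,570 exceeds the cap → $408,150

$408,150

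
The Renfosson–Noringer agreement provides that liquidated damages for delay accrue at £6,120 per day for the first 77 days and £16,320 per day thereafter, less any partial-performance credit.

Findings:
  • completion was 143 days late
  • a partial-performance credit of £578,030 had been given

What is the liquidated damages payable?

First 77 days: 77 × £6,120 = £471,240
Remaining days: (143 − 77) × £16,320 = £1,077,120
Accrued per-day damages: £471,240 + £1,077,120 = £1,548,360
Less partial-performance credit: £1,548,360 − £578,030 = £970,330

£970,330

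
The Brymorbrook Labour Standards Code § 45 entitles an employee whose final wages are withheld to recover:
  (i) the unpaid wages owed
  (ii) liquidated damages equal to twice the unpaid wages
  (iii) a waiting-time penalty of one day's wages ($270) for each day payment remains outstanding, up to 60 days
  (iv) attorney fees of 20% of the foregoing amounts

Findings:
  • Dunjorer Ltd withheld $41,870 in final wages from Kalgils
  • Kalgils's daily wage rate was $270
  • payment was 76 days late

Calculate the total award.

Doubled: 2 × $41,870 = $83,740
Penalty days: min(76, 60) = 60
Waiting-time penalty: 60 × $270 = $16,200
Subtotal: $41,870 + $83,740 + $16,200 = $141,810
Attorney fees: 20% of $141,810 = $28,362
Total award: $141,810 + $28,362 = $170,172

Total award: $170,172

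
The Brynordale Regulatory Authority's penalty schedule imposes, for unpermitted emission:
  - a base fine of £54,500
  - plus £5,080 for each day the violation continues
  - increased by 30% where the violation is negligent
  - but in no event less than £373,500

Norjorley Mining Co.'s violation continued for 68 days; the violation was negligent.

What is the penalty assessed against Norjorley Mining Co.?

£519,922

Per-day component: 68 × £5,080 = £345,440
Base plus per-day: £54,500 + £345,440 = £399,940
Enhancement: 30% of £399,940 = £119,982
Enhanced fine: £399,940 + £119,982 = £519,922
Minimum £373,500: £519,922 meets the minimum, no increase.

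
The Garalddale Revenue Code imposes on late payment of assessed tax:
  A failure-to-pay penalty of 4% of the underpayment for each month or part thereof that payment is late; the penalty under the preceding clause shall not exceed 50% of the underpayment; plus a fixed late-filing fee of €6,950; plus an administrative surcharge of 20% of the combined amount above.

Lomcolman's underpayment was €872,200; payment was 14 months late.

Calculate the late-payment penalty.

Accrued rate: 4% × 14 = 56%, capped at 50% → 50%
Failure-to-pay penalty: 50% of €872,200 = €436,100
Penalty before surcharge: €436,100 + €6,950 = €443,050
Administrative surcharge: 20% of €443,050 = €88,610
Total penalty: €443,050 + €88,610 = €531,660

€531,660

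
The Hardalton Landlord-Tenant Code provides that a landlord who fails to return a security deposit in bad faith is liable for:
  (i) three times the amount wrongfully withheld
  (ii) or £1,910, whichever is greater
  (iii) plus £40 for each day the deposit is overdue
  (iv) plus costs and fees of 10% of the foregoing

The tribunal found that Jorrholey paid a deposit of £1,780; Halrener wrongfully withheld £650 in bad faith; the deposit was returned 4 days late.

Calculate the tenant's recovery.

£2,321

Trebled: 3 × £650 = £1,950
Minimum £1,910: £1,950 meets the minimum, no increase.
Late-return penalty: 4 × £40 = £160
Damages plus late penalty: £1,950 + £160 = £2,110
Costs and fees: 10% of £2,110 = £211
Total recovery: £2,110 + £211 = £2,321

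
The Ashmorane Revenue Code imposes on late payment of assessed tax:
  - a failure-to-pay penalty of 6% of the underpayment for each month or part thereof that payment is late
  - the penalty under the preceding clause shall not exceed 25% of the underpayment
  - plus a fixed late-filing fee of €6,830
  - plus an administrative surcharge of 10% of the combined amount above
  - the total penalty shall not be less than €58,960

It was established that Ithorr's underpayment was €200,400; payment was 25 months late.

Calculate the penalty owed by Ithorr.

Accrued rate: 6% × 25 = 150%, capped at 25% → 25%
Failure-to-pay penalty: 25% of €200,400 = €50,100
Penalty before surcharge: €50,100 + €6,830 = €56,930
Administrative surcharge: 10% of €56,930 = €5,693
Total penalty: €56,930 + €5,693 = €62,623
Minimum €58,960: €62,623 meets the minimum, no increase.

Penalty: €62,623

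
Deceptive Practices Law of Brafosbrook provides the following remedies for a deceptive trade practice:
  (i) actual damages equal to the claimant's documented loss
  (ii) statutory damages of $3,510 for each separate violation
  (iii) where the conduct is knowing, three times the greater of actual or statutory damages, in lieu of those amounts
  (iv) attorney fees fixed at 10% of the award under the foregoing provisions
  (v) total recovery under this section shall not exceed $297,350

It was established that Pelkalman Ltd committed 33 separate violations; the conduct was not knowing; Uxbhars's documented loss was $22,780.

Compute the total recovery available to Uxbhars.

Statutory damages: 33 × $3,510 = $115,830
Conduct not knowing: the in-lieu enhancement does not apply.
Actual plus statutory damages: $22,780 + $115,830 = $138,610
Attorney fees: 10% of $138,610 = $13,861
Total before cap: $138,610 + $13,861 = $152,471
Cap at $297,350: $152,471 is within the cap, no reduction.

Total recovery: $152,471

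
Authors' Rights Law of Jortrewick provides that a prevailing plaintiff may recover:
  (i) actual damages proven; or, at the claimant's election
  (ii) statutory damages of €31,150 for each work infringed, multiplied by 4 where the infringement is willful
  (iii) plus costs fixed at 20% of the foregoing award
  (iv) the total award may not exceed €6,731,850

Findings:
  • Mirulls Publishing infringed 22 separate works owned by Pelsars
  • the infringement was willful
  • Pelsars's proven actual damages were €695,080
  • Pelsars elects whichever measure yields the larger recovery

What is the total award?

Statutory damages: 22 × €31,150 = €685,300
Multiplied by 4: 4 × €685,300 = €2,741,200
Greater of actual damages (€695,080) or enhanced statutory damages (€2,741,200): €2,741,200
Costs: 20% of €2,741,200 = €548,240
Award plus costs: €2,741,200 + €548,240 = €3,289,440
Cap at €6,731,850: €3,289,440 is within the cap, no reduction.

€3,289,440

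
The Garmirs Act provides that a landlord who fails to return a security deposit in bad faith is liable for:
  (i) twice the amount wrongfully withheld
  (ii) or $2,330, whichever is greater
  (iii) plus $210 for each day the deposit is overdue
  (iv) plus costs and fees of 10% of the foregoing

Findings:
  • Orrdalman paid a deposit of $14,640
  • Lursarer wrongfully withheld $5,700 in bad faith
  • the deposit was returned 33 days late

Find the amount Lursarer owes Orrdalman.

$20,163

Doubled: 2 × $5,700 = $11,400
Minimum $2,330: $11,400 meets the minimum, no increase.
Late-return penalty: 33 × $210 = $6,930
Damages plus late penalty: $11,400 + $6,930 = $18,330
Costs and fees: 10% of $18,330 = $1,833
Total recovery: $18,330 + $1,833 = $20,163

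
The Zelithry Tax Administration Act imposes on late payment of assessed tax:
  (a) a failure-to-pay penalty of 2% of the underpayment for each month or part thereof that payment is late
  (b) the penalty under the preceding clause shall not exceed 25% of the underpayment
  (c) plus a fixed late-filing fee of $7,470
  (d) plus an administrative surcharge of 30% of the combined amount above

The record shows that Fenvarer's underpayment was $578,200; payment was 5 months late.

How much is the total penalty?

Accrued rate: 2% × 5 = 10%, capped at 25% → 10%
Failure-to-pay penalty: 10% of $578,200 = $57,820
Penalty before surcharge: $57,820 + $7,470 = $65,290
Administrative surcharge: 30% of $65,290 = $19,587
Total penalty: $65,290 + $19,587 = $84,877

$84,877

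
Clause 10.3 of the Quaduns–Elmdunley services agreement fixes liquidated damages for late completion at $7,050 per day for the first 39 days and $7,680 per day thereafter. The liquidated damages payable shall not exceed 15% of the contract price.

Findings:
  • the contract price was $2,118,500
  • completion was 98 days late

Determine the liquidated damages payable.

First 39 days: 39 × $7,050 = $274,950
Remaining days: (98 − 39) × $7,680 = $453,120
Accrued per-day damages: $274,950 + $453,120 = $728,070
Cap: 15% of $2,118,500 = $317,775
Cap at $317,775: $728,070 exceeds the cap → $317,775

Liquidated damages: $317,775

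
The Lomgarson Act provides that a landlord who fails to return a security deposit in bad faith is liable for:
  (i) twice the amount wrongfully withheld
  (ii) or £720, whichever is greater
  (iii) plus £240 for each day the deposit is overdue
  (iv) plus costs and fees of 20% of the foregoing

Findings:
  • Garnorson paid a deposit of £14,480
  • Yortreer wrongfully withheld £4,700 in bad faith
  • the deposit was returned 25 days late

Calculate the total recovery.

£18,480

Doubled: 2 × £4,700 = £9,400
Minimum £720: £9,400 meets the minimum, no increase.
Late-return penalty: 25 × £240 = £6,000
Damages plus late penalty: £9,400 + £6,000 = £15,400
Costs and fees: 20% of £15,400 = £3,080
Total recovery: £15,400 + £3,080 = £18,480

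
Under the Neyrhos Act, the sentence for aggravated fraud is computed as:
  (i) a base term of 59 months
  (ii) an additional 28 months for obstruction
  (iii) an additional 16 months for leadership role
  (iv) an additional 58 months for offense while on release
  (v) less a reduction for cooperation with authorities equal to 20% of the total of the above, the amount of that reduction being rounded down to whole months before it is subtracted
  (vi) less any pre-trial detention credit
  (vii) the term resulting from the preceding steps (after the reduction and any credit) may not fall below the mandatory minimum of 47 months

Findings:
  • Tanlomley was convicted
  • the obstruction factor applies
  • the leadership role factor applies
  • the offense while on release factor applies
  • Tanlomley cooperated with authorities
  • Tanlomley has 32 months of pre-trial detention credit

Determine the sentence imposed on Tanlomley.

Obstruction enhancement: +28 months
Leadership role enhancement: +16 months
Offense while on release enhancement: +58 months
Adjusted term: 59 months + 28 months + 16 months + 58 months = 161 months
Cooperation with authorities reduction: 20% of 161 months = 32 months (rounded down)
After reduction: 161 − 32 = 129 months
Less pre-trial detention credit: 129 months − 32 months = 97 months
Minimum 47 months: 97 months meets the minimum, no increase.

97 months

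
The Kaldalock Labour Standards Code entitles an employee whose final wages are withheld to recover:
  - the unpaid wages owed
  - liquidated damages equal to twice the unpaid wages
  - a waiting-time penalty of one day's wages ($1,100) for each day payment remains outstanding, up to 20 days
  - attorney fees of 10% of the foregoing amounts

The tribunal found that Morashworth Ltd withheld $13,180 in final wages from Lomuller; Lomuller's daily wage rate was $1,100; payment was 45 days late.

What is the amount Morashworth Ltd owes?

Doubled: 2 × $13,180 = $26,360
Penalty days: min(45, 20) = 20
Waiting-time penalty: 20 × $1,100 = $22,000
Subtotal: $13,180 + $26,360 + $22,000 = $61,540
Attorney fees: 10% of $61,540 = $6,154
Total award: $61,540 + $6,154 = $67,694

$67,694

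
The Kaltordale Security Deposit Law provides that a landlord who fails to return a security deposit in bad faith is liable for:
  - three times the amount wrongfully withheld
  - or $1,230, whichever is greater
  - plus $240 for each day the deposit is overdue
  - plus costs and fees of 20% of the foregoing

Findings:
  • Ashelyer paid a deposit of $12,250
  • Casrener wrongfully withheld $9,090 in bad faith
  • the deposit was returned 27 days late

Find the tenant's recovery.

$40,500

Trebled: 3 × $9,090 = $27,270
Minimum $1,230: $27,270 meets the minimum, no increase.
Late-return penalty: 27 × $240 = $6,480
Damages plus late penalty: $27,270 + $6,480 = $33,750
Costs and fees: 20% of $33,750 = $6,750
Total recovery: $33,750 + $6,750 = $40,500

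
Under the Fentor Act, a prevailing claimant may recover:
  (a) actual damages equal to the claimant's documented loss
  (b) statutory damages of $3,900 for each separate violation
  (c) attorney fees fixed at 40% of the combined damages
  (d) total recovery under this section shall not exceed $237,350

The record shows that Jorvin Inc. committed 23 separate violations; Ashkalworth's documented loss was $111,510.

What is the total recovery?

$237,350

Statutory damages: 23 × $3,900 = $89,700
Combined damages: $111,510 + $89,700 = $201,210
Attorney fees: 40% of $201,210 = $80,484
Total before cap: $201,210 + $80,484 = $281,694
Cap at $237,350: $281,694 exceeds the cap → $237,350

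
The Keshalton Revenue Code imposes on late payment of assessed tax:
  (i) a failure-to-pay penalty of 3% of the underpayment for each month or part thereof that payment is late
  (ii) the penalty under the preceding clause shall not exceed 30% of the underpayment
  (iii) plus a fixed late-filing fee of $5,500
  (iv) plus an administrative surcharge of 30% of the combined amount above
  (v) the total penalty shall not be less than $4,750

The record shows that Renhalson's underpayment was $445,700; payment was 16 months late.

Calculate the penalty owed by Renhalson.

$180,973

Accrued rate: 3% × 16 = 48%, capped at 30% → 30%
Failure-to-pay penalty: 30% of $445,700 = $133,710
Penalty before surcharge: $133,710 + $5,500 = $139,210
Administrative surcharge: 30% of $139,210 = $41,763
Total penalty: $139,210 + $41,763 = $180,973
Minimum $4,750: $180,973 meets the minimum, no increase.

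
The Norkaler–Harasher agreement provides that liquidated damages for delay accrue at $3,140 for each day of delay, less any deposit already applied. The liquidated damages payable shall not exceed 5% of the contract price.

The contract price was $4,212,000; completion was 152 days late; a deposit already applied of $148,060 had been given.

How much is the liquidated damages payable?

Per-day damages: 152 × $3,140 = $477,280
Less deposit already applied: $477,280 − $148,060 = $329,220
Cap: 5% of $4,212,000 = $210,600
Cap at $210,600: $329,220 exceeds the cap → $210,600

$210,600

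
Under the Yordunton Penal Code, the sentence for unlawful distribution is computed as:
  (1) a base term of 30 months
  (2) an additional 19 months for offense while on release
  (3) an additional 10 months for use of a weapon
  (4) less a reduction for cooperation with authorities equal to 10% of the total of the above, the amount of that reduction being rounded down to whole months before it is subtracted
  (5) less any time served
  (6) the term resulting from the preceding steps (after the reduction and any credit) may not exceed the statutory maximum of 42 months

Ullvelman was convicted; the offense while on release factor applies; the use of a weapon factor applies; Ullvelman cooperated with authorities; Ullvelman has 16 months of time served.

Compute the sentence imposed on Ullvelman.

Sentence: 38 months

Offense while on release enhancement: +19 months
Use of a weapon enhancement: +10 months
Adjusted term: 30 months + 19 months + 10 months = 59 months
Cooperation with authorities reduction: 10% of 59 months = 5 months (rounded down)
After reduction: 59 − 5 = 54 months
Less time served: 54 months − 16 months = 38 months
Cap at 42 months: 38 months is within the cap, no reduction.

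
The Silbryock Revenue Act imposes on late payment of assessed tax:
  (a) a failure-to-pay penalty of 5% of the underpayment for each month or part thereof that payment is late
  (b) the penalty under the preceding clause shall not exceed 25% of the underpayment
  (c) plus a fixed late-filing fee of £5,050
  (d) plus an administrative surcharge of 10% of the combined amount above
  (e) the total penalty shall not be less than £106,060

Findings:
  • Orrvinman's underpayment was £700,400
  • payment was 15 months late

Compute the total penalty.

Accrued rate: 5% × 15 = 75%, capped at 25% → 25%
Failure-to-pay penalty: 25% of £700,400 = £175,100
Penalty before surcharge: £175,100 + £5,050 = £180,150
Administrative surcharge: 10% of £180,150 = £18,015
Total penalty: £180,150 + £18,015 = £198,165
Minimum £106,060: £198,165 meets the minimum, no increase.

£198,165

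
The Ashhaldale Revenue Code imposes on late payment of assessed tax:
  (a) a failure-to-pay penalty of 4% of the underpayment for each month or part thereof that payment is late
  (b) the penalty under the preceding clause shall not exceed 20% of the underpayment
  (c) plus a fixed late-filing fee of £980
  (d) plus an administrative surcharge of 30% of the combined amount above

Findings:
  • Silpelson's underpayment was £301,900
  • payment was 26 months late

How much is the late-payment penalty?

Accrued rate: 4% × 26 = 104%, capped at 20% → 20%
Failure-to-pay penalty: 20% of £301,900 = £60,380
Penalty before surcharge: £60,380 + £980 = £61,360
Administrative surcharge: 30% of £61,360 = £18,408
Total penalty: £61,360 + £18,408 = £79,768

£79,768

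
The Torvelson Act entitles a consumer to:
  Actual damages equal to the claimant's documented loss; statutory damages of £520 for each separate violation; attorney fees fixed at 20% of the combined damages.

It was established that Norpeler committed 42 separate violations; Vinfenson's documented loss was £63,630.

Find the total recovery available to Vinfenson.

Statutory damages: 42 × £520 = £21,840
Combined damages: £63,630 + £21,840 = £85,470
Attorney fees: 20% of £85,470 = £17,094
Total recovery: £85,470 + £17,094 = £102,564

£102,564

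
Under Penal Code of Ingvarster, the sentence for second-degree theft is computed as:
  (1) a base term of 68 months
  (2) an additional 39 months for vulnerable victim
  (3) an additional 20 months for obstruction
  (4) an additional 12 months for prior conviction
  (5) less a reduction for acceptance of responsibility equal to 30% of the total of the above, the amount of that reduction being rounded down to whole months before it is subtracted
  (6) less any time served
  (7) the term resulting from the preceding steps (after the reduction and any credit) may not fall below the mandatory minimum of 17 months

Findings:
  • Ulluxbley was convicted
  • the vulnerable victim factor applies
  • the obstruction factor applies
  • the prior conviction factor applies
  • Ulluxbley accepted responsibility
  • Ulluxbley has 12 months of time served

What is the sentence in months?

Sentence: 86 months

Vulnerable victim enhancement: +39 months
Obstruction enhancement: +20 months
Prior conviction enhancement: +12 months
Adjusted term: 68 months + 39 months + 20 months + 12 months = 139 months
Acceptance of responsibility reduction: 30% of 139 months = 41 months (rounded down)
After reduction: 139 − 41 = 98 months
Less time served: 98 months − 12 months = 86 months
Minimum 17 months: 86 months meets the minimum, no increase.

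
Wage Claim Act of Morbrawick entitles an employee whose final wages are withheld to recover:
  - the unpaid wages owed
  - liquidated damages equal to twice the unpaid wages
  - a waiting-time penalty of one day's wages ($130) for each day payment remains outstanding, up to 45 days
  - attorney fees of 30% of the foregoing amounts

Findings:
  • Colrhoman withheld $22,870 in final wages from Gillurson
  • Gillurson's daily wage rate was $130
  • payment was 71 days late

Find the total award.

Doubled: 2 × $22,870 = $45,740
Penalty days: min(71, 45) = 45
Waiting-time penalty: 45 × $130 = $5,850
Subtotal: $22,870 + $45,740 + $5,850 = $74,460
Attorney fees: 30% of $74,460 = $22,338
Total award: $74,460 + $22,338 = $96,798

Total award: $96,798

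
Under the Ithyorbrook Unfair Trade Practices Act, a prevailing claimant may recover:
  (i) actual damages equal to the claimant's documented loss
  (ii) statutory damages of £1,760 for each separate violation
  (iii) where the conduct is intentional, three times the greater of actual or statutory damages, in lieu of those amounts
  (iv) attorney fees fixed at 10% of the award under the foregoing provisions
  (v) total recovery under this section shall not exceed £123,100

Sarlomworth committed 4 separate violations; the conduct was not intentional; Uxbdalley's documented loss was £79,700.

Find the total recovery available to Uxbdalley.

Statutory damages: 4 × £1,760 = £7,040
Conduct not intentional: the in-lieu enhancement does not apply.
Actual plus statutory damages: £79,700 + £7,040 = £86,740
Attorney fees: 10% of £86,740 = £8,674
Total before cap: £86,740 + £8,674 = £95,414
Cap at £123,100: £95,414 is within the cap, no reduction.

£95,414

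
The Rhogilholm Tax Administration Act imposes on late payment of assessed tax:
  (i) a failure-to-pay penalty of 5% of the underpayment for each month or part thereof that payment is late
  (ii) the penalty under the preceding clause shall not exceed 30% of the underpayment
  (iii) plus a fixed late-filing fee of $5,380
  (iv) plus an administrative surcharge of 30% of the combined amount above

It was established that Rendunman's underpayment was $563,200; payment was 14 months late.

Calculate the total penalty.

Accrued rate: 5% × 14 = 70%, capped at 30% → 30%
Failure-to-pay penalty: 30% of $563,200 = $168,960
Penalty before surcharge: $168,960 + $5,380 = $174,340
Administrative surcharge: 30% of $174,340 = $52,302
Total penalty: $174,340 + $52,302 = $226,642

$226,642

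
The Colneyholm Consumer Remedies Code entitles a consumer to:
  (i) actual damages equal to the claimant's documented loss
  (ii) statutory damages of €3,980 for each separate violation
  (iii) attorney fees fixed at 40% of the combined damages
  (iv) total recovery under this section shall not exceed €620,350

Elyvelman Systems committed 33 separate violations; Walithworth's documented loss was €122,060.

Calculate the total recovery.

Statutory damages: 33 × €3,980 = €131,340
Combined damages: €122,060 + €131,340 = €253,400
Attorney fees: 40% of €253,400 = €101,360
Total before cap: €253,400 + €101,360 = €354,760
Cap at €620,350: €354,760 is within the cap, no reduction.

€354,760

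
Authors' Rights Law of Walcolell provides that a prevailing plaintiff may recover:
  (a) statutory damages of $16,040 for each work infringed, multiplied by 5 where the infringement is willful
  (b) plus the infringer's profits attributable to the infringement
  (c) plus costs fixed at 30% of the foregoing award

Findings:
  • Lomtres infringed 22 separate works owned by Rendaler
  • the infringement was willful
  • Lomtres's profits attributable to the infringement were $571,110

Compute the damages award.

$3,036,163

Statutory damages: 22 × $16,040 = $352,880
Multiplied by 5: 5 × $352,880 = $1,764,400
Combined award: $1,764,400 + $571,110 = $2,335,510
Costs: 30% of $2,335,510 = $700,653
Award plus costs: $2,335,510 + $700,653 = $3,036,163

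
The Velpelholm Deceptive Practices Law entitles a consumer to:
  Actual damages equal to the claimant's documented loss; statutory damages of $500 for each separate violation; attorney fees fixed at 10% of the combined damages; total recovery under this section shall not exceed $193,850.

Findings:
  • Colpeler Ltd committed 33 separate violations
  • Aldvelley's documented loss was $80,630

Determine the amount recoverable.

Statutory damages: 33 × $500 = $16,500
Combined damages: $80,630 + $16,500 = $97,130
Attorney fees: 10% of $97,130 = $9,713
Total before cap: $97,130 + $9,713 = $106,843
Cap at $193,850: $106,843 is within the cap, no reduction.

$106,843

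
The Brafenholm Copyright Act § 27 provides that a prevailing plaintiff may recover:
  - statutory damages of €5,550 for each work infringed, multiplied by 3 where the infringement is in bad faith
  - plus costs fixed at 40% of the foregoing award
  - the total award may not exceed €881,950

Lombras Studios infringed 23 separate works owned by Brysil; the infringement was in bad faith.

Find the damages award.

Statutory damages: 23 × €5,550 = €127,650
Trebled: 3 × €127,650 = €382,950
Costs: 40% of €382,950 = €153,180
Award plus costs: €382,950 + €153,180 = €536,130
Cap at €881,950: €536,130 is within the cap, no reduction.

€536,130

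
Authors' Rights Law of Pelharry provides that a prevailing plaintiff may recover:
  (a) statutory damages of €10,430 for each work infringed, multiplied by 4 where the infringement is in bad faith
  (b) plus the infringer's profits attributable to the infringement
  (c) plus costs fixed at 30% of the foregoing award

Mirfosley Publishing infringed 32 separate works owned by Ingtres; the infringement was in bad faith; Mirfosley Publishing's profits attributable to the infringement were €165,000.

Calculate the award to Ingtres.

Statutory damages: 32 × €10,430 = €333,760
Multiplied by 4: 4 × €333,760 = €1,335,040
Combined award: €1,335,040 + €165,000 = €1,500,040
Costs: 30% of €1,500,040 = €450,012
Award plus costs: €1,500,040 + €450,012 = €1,950,052

€1,950,052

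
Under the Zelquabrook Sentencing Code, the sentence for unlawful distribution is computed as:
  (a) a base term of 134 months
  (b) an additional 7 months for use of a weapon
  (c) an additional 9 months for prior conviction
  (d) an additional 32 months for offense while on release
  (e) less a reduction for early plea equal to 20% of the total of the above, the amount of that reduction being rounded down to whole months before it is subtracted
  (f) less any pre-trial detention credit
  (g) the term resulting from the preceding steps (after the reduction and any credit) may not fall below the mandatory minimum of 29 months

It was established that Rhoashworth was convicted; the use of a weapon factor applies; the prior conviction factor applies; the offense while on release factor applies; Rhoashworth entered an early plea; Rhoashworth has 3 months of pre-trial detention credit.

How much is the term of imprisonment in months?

143 months

Use of a weapon enhancement: +7 months
Prior conviction enhancement: +9 months
Offense while on release enhancement: +32 months
Adjusted term: 134 months + 7 months + 9 months + 32 months = 182 months
Early plea reduction: 20% of 182 months = 36 months (rounded down)
After reduction: 182 − 36 = 146 months
Less pre-trial detention credit: 146 months − 3 months = 143 months
Minimum 29 months: 143 months meets the minimum, no increase.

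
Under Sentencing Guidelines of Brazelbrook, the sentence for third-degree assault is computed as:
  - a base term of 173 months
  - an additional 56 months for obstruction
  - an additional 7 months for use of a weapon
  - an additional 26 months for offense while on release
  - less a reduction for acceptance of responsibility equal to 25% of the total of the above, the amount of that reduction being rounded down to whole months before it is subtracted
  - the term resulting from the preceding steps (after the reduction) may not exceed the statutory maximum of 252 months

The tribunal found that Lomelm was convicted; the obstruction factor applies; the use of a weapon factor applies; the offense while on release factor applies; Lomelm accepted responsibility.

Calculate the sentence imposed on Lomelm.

Obstruction enhancement: +56 months
Use of a weapon enhancement: +7 months
Offense while on release enhancement: +26 months
Adjusted term: 173 months + 56 months + 7 months + 26 months = 262 months
Acceptance of responsibility reduction: 25% of 262 months = 65 months (rounded down)
After reduction: 262 − 65 = 197 months
Cap at 252 months: 197 months is within the cap, no reduction.

Sentence: 197 months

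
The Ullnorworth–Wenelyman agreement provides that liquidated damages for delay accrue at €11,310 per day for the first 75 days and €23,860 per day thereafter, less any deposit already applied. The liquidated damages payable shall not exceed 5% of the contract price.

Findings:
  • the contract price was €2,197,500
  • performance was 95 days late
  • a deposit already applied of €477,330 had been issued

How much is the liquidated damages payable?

First 75 days: 75 × €11,310 = €848,250
Remaining days: (95 − 75) × €23,860 = €477,200
Accrued per-day damages: €848,250 + €477,200 = €1,325,450
Less deposit already applied: €1,325,450 − €477,330 = €848,120
Cap: 5% of €2,197,500 = €109,875
Cap at €109,875: €848,120 exceeds the cap → €109,875

€109,875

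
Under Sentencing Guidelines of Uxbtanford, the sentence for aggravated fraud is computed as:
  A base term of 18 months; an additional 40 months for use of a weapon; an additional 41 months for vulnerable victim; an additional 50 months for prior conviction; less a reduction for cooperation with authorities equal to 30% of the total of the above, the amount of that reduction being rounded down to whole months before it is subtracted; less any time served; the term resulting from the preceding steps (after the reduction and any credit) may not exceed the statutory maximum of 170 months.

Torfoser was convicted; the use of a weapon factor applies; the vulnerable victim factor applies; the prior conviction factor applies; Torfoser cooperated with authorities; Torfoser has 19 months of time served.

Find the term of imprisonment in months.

86 months

Use of a weapon enhancement: +40 months
Vulnerable victim enhancement: +41 months
Prior conviction enhancement: +50 months
Adjusted term: 18 months + 40 months + 41 months + 50 months = 149 months
Cooperation with authorities reduction: 30% of 149 months = 44 months (rounded down)
After reduction: 149 − 44 = 105 months
Less time served: 105 months − 19 months = 86 months
Cap at 170 months: 86 months is within the cap, no reduction.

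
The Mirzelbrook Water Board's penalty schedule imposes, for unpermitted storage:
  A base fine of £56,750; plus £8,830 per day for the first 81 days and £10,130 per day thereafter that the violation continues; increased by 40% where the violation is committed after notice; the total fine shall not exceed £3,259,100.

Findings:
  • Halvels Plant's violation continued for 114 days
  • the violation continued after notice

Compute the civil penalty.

£1,548,778

First 81 days: 81 × £8,830 = £715,230
Remaining days: (114 − 81) × £10,130 = £334,290
Per-day component: £715,230 + £334,290 = £1,049,520
Base plus per-day: £56,750 + £1,049,520 = £1,106,270
Enhancement: 40% of £1,106,270 = £442,508
Enhanced fine: £1,106,270 + £442,508 = £1,548,778
Cap at £3,259,100: £1,548,778 is within the cap, no reduction.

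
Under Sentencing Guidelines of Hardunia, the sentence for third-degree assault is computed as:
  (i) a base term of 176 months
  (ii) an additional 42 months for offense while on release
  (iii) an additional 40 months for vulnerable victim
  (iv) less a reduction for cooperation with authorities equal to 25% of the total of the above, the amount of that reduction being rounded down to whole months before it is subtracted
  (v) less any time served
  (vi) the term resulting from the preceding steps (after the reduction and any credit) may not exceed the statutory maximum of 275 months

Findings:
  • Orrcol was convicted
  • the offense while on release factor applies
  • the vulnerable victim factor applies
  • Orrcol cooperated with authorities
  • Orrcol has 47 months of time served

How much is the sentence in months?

Offense while on release enhancement: +42 months
Vulnerable victim enhancement: +40 months
Adjusted term: 176 months + 42 months + 40 months = 258 months
Cooperation with authorities reduction: 25% of 258 months = 64 months (rounded down)
After reduction: 258 − 64 = 194 months
Less time served: 194 months − 47 months = 147 months
Cap at 275 months: 147 months is within the cap, no reduction.

Sentence: 147 months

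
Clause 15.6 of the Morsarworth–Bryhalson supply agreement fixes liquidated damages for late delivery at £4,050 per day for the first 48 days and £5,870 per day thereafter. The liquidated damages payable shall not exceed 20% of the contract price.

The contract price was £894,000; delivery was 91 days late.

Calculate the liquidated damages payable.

First 48 days: 48 × £4,050 = £194,400
Remaining days: (91 − 48) × £5,870 = £252,410
Accrued per-day damages: £194,400 + £252,410 = £446,810
Cap: 20% of £894,000 = £178,800
Cap at £178,800: £446,810 exceeds the cap → £178,800

£178,800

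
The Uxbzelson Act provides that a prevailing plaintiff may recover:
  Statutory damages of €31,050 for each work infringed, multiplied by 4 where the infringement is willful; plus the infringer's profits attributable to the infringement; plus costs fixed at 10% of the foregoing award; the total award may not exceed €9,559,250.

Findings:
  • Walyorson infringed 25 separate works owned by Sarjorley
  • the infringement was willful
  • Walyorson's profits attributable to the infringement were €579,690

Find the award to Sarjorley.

Award: €4,053,159

Statutory damages: 25 × €31,050 = €776,250
Multiplied by 4: 4 × €776,250 = €3,105,000
Combined award: €3,105,000 + €579,690 = €3,684,690
Costs: 10% of €3,684,690 = €368,469
Award plus costs: €3,684,690 + €368,469 = €4,053,159
Cap at €9,559,250: €4,053,159 is within the cap, no reduction.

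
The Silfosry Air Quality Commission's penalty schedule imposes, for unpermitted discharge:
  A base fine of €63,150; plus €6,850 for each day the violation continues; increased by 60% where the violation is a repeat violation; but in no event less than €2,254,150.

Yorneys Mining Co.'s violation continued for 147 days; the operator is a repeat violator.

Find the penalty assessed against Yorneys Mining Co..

Per-day component: 147 × €6,850 = €1,006,950
Base plus per-day: €63,150 + €1,006,950 = €1,070,100
Enhancement: 60% of €1,070,100 = €642,060
Enhanced fine: €1,070,100 + €642,060 = €1,712,160
Minimum €2,254,150: €1,712,160 is below the minimum → €2,254,150

Civil penalty: €2,254,150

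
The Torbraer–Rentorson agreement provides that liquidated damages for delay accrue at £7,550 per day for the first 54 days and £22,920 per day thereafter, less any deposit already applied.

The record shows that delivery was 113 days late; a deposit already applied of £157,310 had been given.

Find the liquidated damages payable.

£1,602,670

First 54 days: 54 × £7,550 = £407,700
Remaining days: (113 − 54) × £22,920 = £1,352,280
Accrued per-day damages: £407,700 + £1,352,280 = £1,759,980
Less deposit already applied: £1,759,980 − £157,310 = £1,602,670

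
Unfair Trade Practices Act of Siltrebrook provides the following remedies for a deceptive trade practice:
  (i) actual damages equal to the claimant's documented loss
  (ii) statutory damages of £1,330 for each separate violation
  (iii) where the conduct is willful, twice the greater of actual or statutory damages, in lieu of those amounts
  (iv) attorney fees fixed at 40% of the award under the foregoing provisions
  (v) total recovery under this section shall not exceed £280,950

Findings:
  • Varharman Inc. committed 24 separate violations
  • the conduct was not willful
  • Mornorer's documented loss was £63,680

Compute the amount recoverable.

Statutory damages: 24 × £1,330 = £31,920
Conduct not willful: the in-lieu enhancement does not apply.
Actual plus statutory damages: £63,680 + £31,920 = £95,600
Attorney fees: 40% of £95,600 = £38,240
Total before cap: £95,600 + £38,240 = £133,840
Cap at £280,950: £133,840 is within the cap, no reduction.

Total recovery: £133,840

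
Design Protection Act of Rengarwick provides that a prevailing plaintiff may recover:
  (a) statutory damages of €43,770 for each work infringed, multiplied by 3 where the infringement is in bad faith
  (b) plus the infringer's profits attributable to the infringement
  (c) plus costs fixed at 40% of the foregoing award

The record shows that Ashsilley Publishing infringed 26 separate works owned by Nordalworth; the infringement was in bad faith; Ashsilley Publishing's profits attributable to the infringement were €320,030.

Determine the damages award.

Statutory damages: 26 × €43,770 = €1,138,020
Trebled: 3 × €1,138,020 = €3,414,060
Combined award: €3,414,060 + €320,030 = €3,734,090
Costs: 40% of €3,734,090 = €1,493,636
Award plus costs: €3,734,090 + €1,493,636 = €5,227,726

€5,227,726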